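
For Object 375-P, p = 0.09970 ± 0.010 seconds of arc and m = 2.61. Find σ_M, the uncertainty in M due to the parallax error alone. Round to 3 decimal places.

σ_M = 0.218 mag

M = m − 5 log₁₀ d + 5 = m + 5 log₁₀ p + 5, so ∂M/∂p = 5/(p ln 10).
σ_M = (5/ln 10) · (σ_p/p) = 2.1715 × 0.010/0.09970 = 2.1715 × 0.1003 = 0.2178.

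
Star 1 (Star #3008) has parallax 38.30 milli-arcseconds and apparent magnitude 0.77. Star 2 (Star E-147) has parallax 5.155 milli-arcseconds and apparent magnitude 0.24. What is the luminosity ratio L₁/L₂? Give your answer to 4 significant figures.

d₁ = 1/p₁ = 1/0.03830″ = 26.11 pc; d₂ = 1/p₂ = 1/0.005155″ = 193.99 pc.
M₁ = m₁ − 5 log₁₀ d₁ + 5 = 0.77 − 7.0840 + 5 = -1.3140.
M₂ = 0.24 − 11.4389 + 5 = -6.1989.
L₁/L₂ = 10^(0.4(M₂ − M₁)) = 10^(0.4 × (-4.8849)) = 10^(-1.95396) = 0.011118.

L₁/L₂ = 0.01112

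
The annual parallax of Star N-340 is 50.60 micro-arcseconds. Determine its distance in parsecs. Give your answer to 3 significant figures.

p = 50.60 micro-arcseconds = 0.00005060 arcsec.
d = 1/p = 1/0.00005060 = 19763 pc.

19800 pc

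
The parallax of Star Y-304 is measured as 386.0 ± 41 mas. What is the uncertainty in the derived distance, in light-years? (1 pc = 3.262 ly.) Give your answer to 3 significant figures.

d = 1/p, so σ_d = σ_p / p².
σ_d = 0.0410 / (0.3860)² = 0.0410 / 0.149 = 0.27517 pc = 0.27517 × 3.262 ly = 0.8976 ly.

0.898 ly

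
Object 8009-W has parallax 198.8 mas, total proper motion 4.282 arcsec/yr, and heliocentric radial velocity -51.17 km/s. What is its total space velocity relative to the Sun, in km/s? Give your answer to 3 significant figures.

114 km/s

d = 1/p = 1/0.1988″ = 5.0302 pc.
v_t = 4.740 μ d = 4.740 × 4.282 × 5.0302 = 102.1 km/s.
v = √(v_r² + v_t²) = √((-51.17)² + 102.1²) = √13042.8 = 114.21 km/s.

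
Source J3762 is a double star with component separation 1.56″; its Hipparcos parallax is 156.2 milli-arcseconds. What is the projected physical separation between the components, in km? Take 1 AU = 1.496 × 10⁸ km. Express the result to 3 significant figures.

d = 1/p = 1/0.1562″ = 6.402 pc.
At distance d (pc), an angle of θ arcsec spans θ·d AU: s = 1.56 × 6.402 = 9.9871 AU.
= 9.9871 × 1.496 × 10⁸ km = 1.4941 × 10^9 km.

1.49 × 10^9 km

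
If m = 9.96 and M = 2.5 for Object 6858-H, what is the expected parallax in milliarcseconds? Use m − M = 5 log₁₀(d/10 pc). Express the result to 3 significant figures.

3.22 mas

m − M = 9.96 − 2.5 = 7.46.
d = 10^((m−M)/5 + 1) = 10^2.492 = 310.46 pc.
p = 1/d = 1/310.46 = 0.003221 arcsec = 3.221 mas.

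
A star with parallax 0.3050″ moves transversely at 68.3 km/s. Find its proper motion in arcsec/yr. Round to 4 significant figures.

4.395 arcsec/yr

d = 1/p = 1/0.3050″ = 3.2787 pc.
μ = v_t / (4.74 d) = 68.3 / (4.74 × 3.2787) = 68.3 / 15.541 = 4.3948 ″/yr.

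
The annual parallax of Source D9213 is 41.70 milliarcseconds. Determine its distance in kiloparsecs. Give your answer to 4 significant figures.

p = 41.70 milliarcseconds = 0.04170 arcsec.
d = 1/p = 1/0.04170 = 23.981 pc.
= 0.023981 kpc.

0.02398 kpc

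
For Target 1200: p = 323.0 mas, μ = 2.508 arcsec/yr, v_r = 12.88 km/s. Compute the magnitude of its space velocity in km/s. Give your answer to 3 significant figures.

39.0 km/s

d = 1/p = 1/0.3230″ = 3.096 pc.
v_t = 4.740 μ d = 4.740 × 2.508 × 3.096 = 36.805 km/s.
v = √(v_r² + v_t²) = √(12.88² + 36.805²) = √1520.5 = 38.994 km/s.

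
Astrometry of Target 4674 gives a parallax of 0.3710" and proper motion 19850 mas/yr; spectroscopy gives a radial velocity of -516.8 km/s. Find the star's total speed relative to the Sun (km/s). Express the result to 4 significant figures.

575.7 km/s

d = 1/p = 1/0.3710″ = 2.6954 pc.
μ = 19850 mas/yr = 19.85 ″/yr.
v_t = 4.740 μ d = 4.740 × 19.85 × 2.6954 = 253.61 km/s.
v = √(v_r² + v_t²) = √((-516.8)² + 253.61²) = √331400 = 575.67 km/s.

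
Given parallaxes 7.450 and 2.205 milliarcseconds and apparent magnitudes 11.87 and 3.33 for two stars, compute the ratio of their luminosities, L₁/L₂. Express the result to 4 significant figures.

L₁/L₂ = 3.361 × 10^-5

d₁ = 1/p₁ = 1/0.007450″ = 134.23 pc; d₂ = 1/p₂ = 1/0.002205″ = 453.51 pc.
M₁ = m₁ − 5 log₁₀ d₁ + 5 = 11.87 − 10.6392 + 5 = 6.2308.
M₂ = 3.33 − 13.2829 + 5 = -4.9529.
L₁/L₂ = 10^(0.4(M₂ − M₁)) = 10^(0.4 × (-11.1837)) = 10^(-4.47348) = 0.000033614.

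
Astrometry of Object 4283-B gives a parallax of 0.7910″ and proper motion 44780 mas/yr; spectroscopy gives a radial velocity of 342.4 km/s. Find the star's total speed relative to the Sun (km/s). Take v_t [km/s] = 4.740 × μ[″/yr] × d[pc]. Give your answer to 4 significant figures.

435.0 km/s

d = 1/p = 1/0.7910″ = 1.2642 pc.
μ = 44780 mas/yr = 44.78 ″/yr.
v_t = 4.740 μ d = 4.740 × 44.78 × 1.2642 = 268.34 km/s.
v = √(v_r² + v_t²) = √(342.4² + 268.34²) = √189244 = 435.02 km/s.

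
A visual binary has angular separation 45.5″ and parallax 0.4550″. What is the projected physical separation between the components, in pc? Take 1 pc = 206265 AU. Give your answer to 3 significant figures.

0.000485 pc

d = 1/p = 1/0.4550″ = 2.1978 pc.
At distance d (pc), an angle of θ arcsec spans θ·d AU: s = 45.5 × 2.1978 = 100 AU.
= 100 / 206265 = 0.00048481 pc.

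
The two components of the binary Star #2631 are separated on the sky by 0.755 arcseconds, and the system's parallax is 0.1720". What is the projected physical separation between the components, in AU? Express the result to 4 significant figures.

4.390 AU

d = 1/p = 1/0.1720″ = 5.814 pc.
At distance d (pc), an angle of θ arcsec spans θ·d AU: s = 0.755 × 5.814 = 4.3896 AU.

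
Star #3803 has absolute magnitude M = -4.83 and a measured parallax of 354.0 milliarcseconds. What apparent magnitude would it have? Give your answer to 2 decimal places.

m = -7.58

d = 1/p = 1/0.3540″ = 2.8249 pc.
m − M = 5 log₁₀ d − 5 = 5 log₁₀(2.8249) − 5 = 2.2550 − 5 = -2.7450.
m = M + (m − M) = -4.83 + (-2.7450) = -7.58.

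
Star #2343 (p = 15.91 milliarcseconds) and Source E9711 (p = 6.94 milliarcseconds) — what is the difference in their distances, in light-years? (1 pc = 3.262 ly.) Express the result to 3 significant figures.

d_A = 1/0.01591″ = 62.854 pc; d_B = 1/0.006940″ = 144.09 pc.
|d_B − d_A| = |144.09 − 62.854| = 81.236 pc = 81.236 × 3.262 ly = 264.99 ly.

265 ly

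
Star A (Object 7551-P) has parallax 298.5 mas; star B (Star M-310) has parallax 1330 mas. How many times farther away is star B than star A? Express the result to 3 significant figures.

0.224

Since d = 1/p, d_B/d_A = p_A/p_B.
= 298.5 / 1330 = 0.22444.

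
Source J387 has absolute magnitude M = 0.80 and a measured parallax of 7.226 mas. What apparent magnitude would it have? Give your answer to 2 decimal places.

d = 1/p = 1/0.007226″ = 138.39 pc.
m − M = 5 log₁₀ d − 5 = 5 log₁₀(138.39) − 5 = 10.7055 − 5 = 5.7055.
m = M + (m − M) = 0.80 + 5.7055 = 6.51.

m = 6.51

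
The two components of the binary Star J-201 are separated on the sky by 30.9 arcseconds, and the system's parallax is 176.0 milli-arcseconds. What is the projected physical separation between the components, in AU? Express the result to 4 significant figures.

175.6 AU

d = 1/p = 1/0.1760″ = 5.6818 pc.
At distance d (pc), an angle of θ arcsec spans θ·d AU: s = 30.9 × 5.6818 = 175.57 AU.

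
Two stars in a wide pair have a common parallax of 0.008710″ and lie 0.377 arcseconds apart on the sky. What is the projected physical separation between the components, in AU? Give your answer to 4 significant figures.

43.28 AU

d = 1/p = 1/0.008710″ = 114.81 pc.
At distance d (pc), an angle of θ arcsec spans θ·d AU: s = 0.377 × 114.81 = 43.283 AU.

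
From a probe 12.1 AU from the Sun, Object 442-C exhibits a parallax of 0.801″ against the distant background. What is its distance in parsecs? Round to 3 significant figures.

With baseline B (in AU) and parallax p (in arcsec), d = B/p parsecs.
d = 12.1 / 0.801 = 15.106 pc.

15.1 pc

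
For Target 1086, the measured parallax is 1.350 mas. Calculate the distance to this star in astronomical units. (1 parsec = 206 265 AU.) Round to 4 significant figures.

p = 1.350 mas = 0.001350 arcsec.
d = 1/p = 1/0.001350 = 740.74 pc.
In AU: 740.74 × 206265 = 1.5279 × 10^8 AU.

1.528 × 10^8 AU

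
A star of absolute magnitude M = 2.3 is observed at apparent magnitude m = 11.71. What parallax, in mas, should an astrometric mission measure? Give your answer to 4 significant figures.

m − M = 11.71 − 2.3 = 9.41.
d = 10^((m−M)/5 + 1) = 10^2.882 = 762.08 pc.
p = 1/d = 1/762.08 = 0.0013122 arcsec = 1.3122 mas.

1.312 mas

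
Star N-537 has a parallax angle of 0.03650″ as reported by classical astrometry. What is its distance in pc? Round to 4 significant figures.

d = 1/p = 1/0.03650 = 27.397 pc.

27.40 pc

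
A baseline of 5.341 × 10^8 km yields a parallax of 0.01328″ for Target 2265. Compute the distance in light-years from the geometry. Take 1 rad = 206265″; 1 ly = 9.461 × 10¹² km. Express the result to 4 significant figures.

θ = 0.01328″ = 0.01328/206265 = 6.4383 × 10^-8 rad.
d = B/θ = (5.341 × 10^8) / (6.4383 × 10^-8) = 8.2957 × 10^15 km = (8.2957 × 10^15) / (9.461 × 10^12) ly = 876.83 ly.

876.8 ly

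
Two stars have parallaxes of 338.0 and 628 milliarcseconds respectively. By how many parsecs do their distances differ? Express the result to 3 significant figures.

d_A = 1/0.3380″ = 2.9586 pc; d_B = 1/0.6280″ = 1.5924 pc.
|d_B − d_A| = |1.5924 − 2.9586| = 1.3662 pc.

1.37 pc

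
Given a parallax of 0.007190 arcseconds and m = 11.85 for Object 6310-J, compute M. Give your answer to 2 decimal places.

M = 6.13

d = 1/p = 1/0.007190″ = 139.08 pc.
m − M = 5 log₁₀(139.08) − 5 = 10.7163 − 5 = 5.7163.
M = m − (m − M) = 11.85 − 5.7163 = 6.13.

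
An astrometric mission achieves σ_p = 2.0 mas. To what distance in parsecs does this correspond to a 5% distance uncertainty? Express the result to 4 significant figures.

25.00 pc

σ_d/d = σ_p/p, so the condition is σ_p/p ≤ 0.05, i.e. p ≥ σ_p/0.05.
p_min = 2.0/0.05 = 40 mas = 0.04 arcsec.
d_max = 1/p_min = 1/0.04 = 25 pc.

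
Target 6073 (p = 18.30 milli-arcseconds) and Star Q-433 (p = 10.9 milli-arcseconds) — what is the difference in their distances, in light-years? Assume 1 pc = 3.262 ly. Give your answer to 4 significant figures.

121.0 ly

d_A = 1/0.01830″ = 54.645 pc; d_B = 1/0.01090″ = 91.743 pc.
|d_B − d_A| = |91.743 − 54.645| = 37.098 pc = 37.098 × 3.262 ly = 121.01 ly.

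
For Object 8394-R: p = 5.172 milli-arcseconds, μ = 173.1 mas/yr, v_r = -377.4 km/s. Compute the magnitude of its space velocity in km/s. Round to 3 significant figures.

d = 1/p = 1/0.005172″ = 193.35 pc.
μ = 173.1 mas/yr = 0.1731 ″/yr.
v_t = 4.740 μ d = 4.740 × 0.1731 × 193.35 = 158.64 km/s.
v = √(v_r² + v_t²) = √((-377.4)² + 158.64²) = √167597 = 409.39 km/s.

409 km/s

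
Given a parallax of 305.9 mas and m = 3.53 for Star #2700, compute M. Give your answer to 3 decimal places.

M = 5.958

d = 1/p = 1/0.3059″ = 3.269 pc.
m − M = 5 log₁₀(3.269) − 5 = 2.5721 − 5 = -2.4279.
M = m − (m − M) = 3.53 − (-2.4279) = 5.958.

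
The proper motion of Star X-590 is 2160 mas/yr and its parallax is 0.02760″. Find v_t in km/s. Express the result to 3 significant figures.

371 km/s

d = 1/p = 1/0.02760″ = 36.232 pc.
μ = 2160 mas/yr = 2.16 ″/yr.
v_t = 4.74 × μ × d = 4.74 × 2.16 × 36.232 = 370.96 km/s.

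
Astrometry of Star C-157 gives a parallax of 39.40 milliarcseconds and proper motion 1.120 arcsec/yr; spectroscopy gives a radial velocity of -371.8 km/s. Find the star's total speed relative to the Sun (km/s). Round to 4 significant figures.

395.5 km/s

d = 1/p = 1/0.03940″ = 25.381 pc.
v_t = 4.740 μ d = 4.740 × 1.120 × 25.381 = 134.74 km/s.
v = √(v_r² + v_t²) = √((-371.8)² + 134.74²) = √156390 = 395.46 km/s.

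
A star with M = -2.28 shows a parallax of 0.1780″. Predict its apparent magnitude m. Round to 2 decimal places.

m = -3.53

d = 1/p = 1/0.1780″ = 5.618 pc.
m − M = 5 log₁₀ d − 5 = 5 log₁₀(5.618) − 5 = 3.7479 − 5 = -1.2521.
m = M + (m − M) = -2.28 + (-1.2521) = -3.53.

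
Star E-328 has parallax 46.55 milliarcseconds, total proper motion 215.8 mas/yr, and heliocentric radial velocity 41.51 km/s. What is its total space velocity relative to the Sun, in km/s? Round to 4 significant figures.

46.97 km/s

d = 1/p = 1/0.04655″ = 21.482 pc.
μ = 215.8 mas/yr = 0.2158 ″/yr.
v_t = 4.740 μ d = 4.740 × 0.2158 × 21.482 = 21.974 km/s.
v = √(v_r² + v_t²) = √(41.51² + 21.974²) = √2205.94 = 46.967 km/s.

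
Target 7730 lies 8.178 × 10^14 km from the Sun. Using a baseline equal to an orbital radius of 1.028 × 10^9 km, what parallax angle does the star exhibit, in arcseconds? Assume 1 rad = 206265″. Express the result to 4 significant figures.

θ ≈ B/d = (1.028 × 10^9) / (8.178 × 10^14) = 1.2570 × 10^-6 rad.
In arcseconds: 1.2570 × 10^-6 × 206265 = 0.25928″.

0.2593 arcsec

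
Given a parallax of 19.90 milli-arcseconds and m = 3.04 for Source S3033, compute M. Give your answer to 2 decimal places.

d = 1/p = 1/0.01990″ = 50.251 pc.
m − M = 5 log₁₀(50.251) − 5 = 8.5057 − 5 = 3.5057.
M = m − (m − M) = 3.04 − 3.5057 = -0.47.

M = -0.47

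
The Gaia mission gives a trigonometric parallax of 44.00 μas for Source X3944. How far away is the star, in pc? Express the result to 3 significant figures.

p = 44.00 μas = 0.00004400 arcsec.
d = 1/p = 1/0.00004400 = 22727 pc.

22700 pc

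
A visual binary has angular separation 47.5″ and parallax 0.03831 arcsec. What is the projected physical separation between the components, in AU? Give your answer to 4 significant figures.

d = 1/p = 1/0.03831″ = 26.103 pc.
At distance d (pc), an angle of θ arcsec spans θ·d AU: s = 47.5 × 26.103 = 1239.9 AU.

1240 AU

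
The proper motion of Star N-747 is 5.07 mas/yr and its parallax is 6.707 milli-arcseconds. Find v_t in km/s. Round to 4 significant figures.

d = 1/p = 1/0.006707″ = 149.1 pc.
μ = 5.07 mas/yr = 0.00507 ″/yr.
v_t = 4.74 × μ × d = 4.74 × 0.00507 × 149.1 = 3.5831 km/s.

3.583 km/s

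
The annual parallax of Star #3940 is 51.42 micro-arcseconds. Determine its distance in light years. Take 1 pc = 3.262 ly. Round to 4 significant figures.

63440 light years

p = 51.42 micro-arcseconds = 0.00005142 arcsec.
d = 1/p = 1/0.00005142 = 19448 pc.
In light-years: 19448 × 3.262 = 63439 ly.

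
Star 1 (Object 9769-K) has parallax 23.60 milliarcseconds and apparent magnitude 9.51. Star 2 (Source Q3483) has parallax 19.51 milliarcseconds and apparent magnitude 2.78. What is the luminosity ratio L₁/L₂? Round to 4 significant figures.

d₁ = 1/p₁ = 1/0.02360″ = 42.373 pc; d₂ = 1/p₂ = 1/0.01951″ = 51.256 pc.
M₁ = m₁ − 5 log₁₀ d₁ + 5 = 9.51 − 8.1354 + 5 = 6.3746.
M₂ = 2.78 − 8.5487 + 5 = -0.7687.
L₁/L₂ = 10^(0.4(M₂ − M₁)) = 10^(0.4 × (-7.1433)) = 10^(-2.85732) = 0.0013889.

L₁/L₂ = 0.001389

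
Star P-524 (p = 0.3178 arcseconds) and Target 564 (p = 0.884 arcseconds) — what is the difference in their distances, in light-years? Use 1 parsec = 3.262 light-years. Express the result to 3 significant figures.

d_A = 1/0.3178″ = 3.1466 pc; d_B = 1/0.8840″ = 1.1312 pc.
|d_B − d_A| = |1.1312 − 3.1466| = 2.0154 pc = 2.0154 × 3.262 ly = 6.5742 ly.

6.57 ly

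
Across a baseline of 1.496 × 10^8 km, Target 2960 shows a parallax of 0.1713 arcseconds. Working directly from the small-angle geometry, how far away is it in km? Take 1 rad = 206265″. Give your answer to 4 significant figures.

1.801 × 10^14 km

θ = 0.1713″ = 0.1713/206265 = 8.3049 × 10^-7 rad.
d = B/θ = (1.496 × 10^8) / (8.3049 × 10^-7) = 1.8013 × 10^14 km.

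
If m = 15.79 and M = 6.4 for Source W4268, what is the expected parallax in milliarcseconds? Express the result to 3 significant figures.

m − M = 15.79 − 6.4 = 9.39.
d = 10^((m−M)/5 + 1) = 10^2.878 = 755.09 pc.
p = 1/d = 1/755.09 = 0.0013243 arcsec = 1.3243 mas.

1.32 mas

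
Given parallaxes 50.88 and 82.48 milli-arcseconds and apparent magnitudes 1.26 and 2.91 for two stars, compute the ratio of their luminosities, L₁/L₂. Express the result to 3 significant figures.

L₁/L₂ = 12.0

d₁ = 1/p₁ = 1/0.05088″ = 19.654 pc; d₂ = 1/p₂ = 1/0.08248″ = 12.124 pc.
M₁ = m₁ − 5 log₁₀ d₁ + 5 = 1.26 − 6.4673 + 5 = -0.2073.
M₂ = 2.91 − 5.4182 + 5 = 2.4918.
L₁/L₂ = 10^(0.4(M₂ − M₁)) = 10^(0.4 × 2.6991) = 10^1.07964 = 12.013.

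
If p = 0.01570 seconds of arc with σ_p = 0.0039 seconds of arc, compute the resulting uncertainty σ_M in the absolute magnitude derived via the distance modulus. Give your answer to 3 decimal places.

σ_M = 0.539 mag

M = m − 5 log₁₀ d + 5 = m + 5 log₁₀ p + 5, so ∂M/∂p = 5/(p ln 10).
σ_M = (5/ln 10) · (σ_p/p) = 2.1715 × 0.0039/0.01570 = 2.1715 × 0.24841 = 0.53942.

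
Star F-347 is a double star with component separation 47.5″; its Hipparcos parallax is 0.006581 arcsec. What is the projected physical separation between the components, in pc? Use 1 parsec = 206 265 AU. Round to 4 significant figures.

d = 1/p = 1/0.006581″ = 151.95 pc.
At distance d (pc), an angle of θ arcsec spans θ·d AU: s = 47.5 × 151.95 = 7217.6 AU.
= 7217.6 / 206265 = 0.034992 pc.

0.03499 pc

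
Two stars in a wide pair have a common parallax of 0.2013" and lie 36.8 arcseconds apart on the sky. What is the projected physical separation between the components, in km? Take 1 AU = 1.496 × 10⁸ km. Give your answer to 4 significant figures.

2.735 × 10^10 km

d = 1/p = 1/0.2013″ = 4.9677 pc.
At distance d (pc), an angle of θ arcsec spans θ·d AU: s = 36.8 × 4.9677 = 182.81 AU.
= 182.81 × 1.496 × 10⁸ km = 2.7348 × 10^10 km.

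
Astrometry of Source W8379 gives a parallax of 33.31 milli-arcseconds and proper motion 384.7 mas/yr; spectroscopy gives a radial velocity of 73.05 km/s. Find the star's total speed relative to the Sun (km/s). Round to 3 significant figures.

91.3 km/s

d = 1/p = 1/0.03331″ = 30.021 pc.
μ = 384.7 mas/yr = 0.3847 ″/yr.
v_t = 4.740 μ d = 4.740 × 0.3847 × 30.021 = 54.743 km/s.
v = √(v_r² + v_t²) = √(73.05² + 54.743²) = √8333.1 = 91.286 km/s.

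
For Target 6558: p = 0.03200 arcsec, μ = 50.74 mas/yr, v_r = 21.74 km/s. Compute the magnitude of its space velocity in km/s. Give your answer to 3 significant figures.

23.0 km/s

d = 1/p = 1/0.03200″ = 31.25 pc.
μ = 50.74 mas/yr = 0.05074 ″/yr.
v_t = 4.740 μ d = 4.740 × 0.05074 × 31.25 = 7.5159 km/s.
v = √(v_r² + v_t²) = √(21.74² + 7.5159²) = √529.116 = 23.003 km/s.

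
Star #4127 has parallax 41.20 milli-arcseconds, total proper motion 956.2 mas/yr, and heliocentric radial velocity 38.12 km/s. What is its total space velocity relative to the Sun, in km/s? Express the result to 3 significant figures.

116 km/s

d = 1/p = 1/0.04120″ = 24.272 pc.
μ = 956.2 mas/yr = 0.9562 ″/yr.
v_t = 4.740 μ d = 4.740 × 0.9562 × 24.272 = 110.01 km/s.
v = √(v_r² + v_t²) = √(38.12² + 110.01²) = √13555.3 = 116.43 km/s.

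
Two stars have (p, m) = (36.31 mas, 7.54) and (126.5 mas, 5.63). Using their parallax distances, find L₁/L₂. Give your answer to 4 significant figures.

L₁/L₂ = 2.090

d₁ = 1/p₁ = 1/0.03631″ = 27.541 pc; d₂ = 1/p₂ = 1/0.1265″ = 7.9051 pc.
M₁ = m₁ − 5 log₁₀ d₁ + 5 = 7.54 − 7.1999 + 5 = 5.3401.
M₂ = 5.63 − 4.4895 + 5 = 6.1405.
L₁/L₂ = 10^(0.4(M₂ − M₁)) = 10^(0.4 × 0.8004) = 10^0.32016 = 2.0901.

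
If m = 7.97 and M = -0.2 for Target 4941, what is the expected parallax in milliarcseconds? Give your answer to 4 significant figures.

m − M = 7.97 − (-0.2) = 8.17.
d = 10^((m−M)/5 + 1) = 10^2.634 = 430.53 pc.
p = 1/d = 1/430.53 = 0.0023227 arcsec = 2.3227 mas.

2.323 mas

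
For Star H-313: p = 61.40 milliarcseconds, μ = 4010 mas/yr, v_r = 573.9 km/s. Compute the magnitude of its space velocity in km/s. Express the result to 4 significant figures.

652.1 km/s

d = 1/p = 1/0.06140″ = 16.287 pc.
μ = 4010 mas/yr = 4.010 ″/yr.
v_t = 4.740 μ d = 4.740 × 4.010 × 16.287 = 309.57 km/s.
v = √(v_r² + v_t²) = √(573.9² + 309.57²) = √425195 = 652.07 km/s.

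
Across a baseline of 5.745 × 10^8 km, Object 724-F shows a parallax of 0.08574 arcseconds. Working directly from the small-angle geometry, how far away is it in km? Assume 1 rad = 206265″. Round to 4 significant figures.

θ = 0.08574″ = 0.08574/206265 = 4.1568 × 10^-7 rad.
d = B/θ = (5.745 × 10^8) / (4.1568 × 10^-7) = 1.3821 × 10^15 km.

1.382 × 10^15 km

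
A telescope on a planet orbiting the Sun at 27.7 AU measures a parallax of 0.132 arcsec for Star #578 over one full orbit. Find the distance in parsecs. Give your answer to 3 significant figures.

With baseline B (in AU) and parallax p (in arcsec), d = B/p parsecs.
d = 27.7 / 0.132 = 209.85 pc.

210 pc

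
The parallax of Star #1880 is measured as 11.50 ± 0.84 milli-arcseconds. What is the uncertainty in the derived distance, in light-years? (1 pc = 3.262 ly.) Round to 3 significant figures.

20.7 ly

d = 1/p, so σ_d = σ_p / p².
σ_d = 0.000840 / (0.01150)² = 0.000840 / 0.00013225 = 6.3516 pc = 6.3516 × 3.262 ly = 20.719 ly.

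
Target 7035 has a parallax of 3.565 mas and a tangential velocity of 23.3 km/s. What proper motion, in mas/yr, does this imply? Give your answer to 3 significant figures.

17.5 mas/yr

d = 1/p = 1/0.003565″ = 280.5 pc.
μ = v_t / (4.74 d) = 23.3 / (4.74 × 280.5) = 23.3 / 1329.6 = 0.017524 ″/yr = 17.524 mas/yr.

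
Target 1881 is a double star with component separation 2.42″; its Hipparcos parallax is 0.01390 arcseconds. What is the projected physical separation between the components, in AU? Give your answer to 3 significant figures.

d = 1/p = 1/0.01390″ = 71.942 pc.
At distance d (pc), an angle of θ arcsec spans θ·d AU: s = 2.42 × 71.942 = 174.1 AU.

174 AU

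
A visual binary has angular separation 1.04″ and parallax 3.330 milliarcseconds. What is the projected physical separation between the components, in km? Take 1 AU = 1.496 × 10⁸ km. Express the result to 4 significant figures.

d = 1/p = 1/0.003330″ = 300.3 pc.
At distance d (pc), an angle of θ arcsec spans θ·d AU: s = 1.04 × 300.3 = 312.31 AU.
= 312.31 × 1.496 × 10⁸ km = 4.6722 × 10^10 km.

4.672 × 10^10 km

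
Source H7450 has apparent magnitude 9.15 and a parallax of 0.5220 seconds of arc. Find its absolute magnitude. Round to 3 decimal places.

M = 12.738

d = 1/p = 1/0.5220″ = 1.9157 pc.
m − M = 5 log₁₀(1.9157) − 5 = 1.4116 − 5 = -3.5884.
M = m − (m − M) = 9.15 − (-3.5884) = 12.738.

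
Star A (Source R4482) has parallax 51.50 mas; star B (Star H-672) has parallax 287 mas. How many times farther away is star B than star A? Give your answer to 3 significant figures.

0.179

Since d = 1/p, d_B/d_A = p_A/p_B.
= 51.50 / 287 = 0.17944.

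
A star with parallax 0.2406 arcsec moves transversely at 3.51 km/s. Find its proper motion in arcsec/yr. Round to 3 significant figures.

d = 1/p = 1/0.2406″ = 4.1563 pc.
μ = v_t / (4.74 d) = 3.51 / (4.74 × 4.1563) = 3.51 / 19.701 = 0.17816 ″/yr.

0.178 arcsec/yr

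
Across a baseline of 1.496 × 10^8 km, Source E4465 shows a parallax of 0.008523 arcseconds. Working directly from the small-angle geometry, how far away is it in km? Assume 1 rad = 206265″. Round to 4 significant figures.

3.620 × 10^15 km

θ = 0.008523″ = 0.008523/206265 = 4.1321 × 10^-8 rad.
d = B/θ = (1.496 × 10^8) / (4.1321 × 10^-8) = 3.6204 × 10^15 km.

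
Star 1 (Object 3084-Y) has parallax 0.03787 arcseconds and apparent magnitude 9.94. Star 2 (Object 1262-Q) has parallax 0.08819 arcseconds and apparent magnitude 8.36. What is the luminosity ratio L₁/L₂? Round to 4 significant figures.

d₁ = 1/p₁ = 1/0.03787″ = 26.406 pc; d₂ = 1/p₂ = 1/0.08819″ = 11.339 pc.
M₁ = m₁ − 5 log₁₀ d₁ + 5 = 9.94 − 7.1085 + 5 = 7.8315.
M₂ = 8.36 − 5.2729 + 5 = 8.0871.
L₁/L₂ = 10^(0.4(M₂ − M₁)) = 10^(0.4 × 0.2556) = 10^0.10224 = 1.2654.

L₁/L₂ = 1.265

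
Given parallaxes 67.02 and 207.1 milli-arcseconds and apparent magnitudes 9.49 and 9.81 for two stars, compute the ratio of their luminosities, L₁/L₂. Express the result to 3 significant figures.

d₁ = 1/p₁ = 1/0.06702″ = 14.921 pc; d₂ = 1/p₂ = 1/0.2071″ = 4.8286 pc.
M₁ = m₁ − 5 log₁₀ d₁ + 5 = 9.49 − 5.8690 + 5 = 8.6210.
M₂ = 9.81 − 3.4191 + 5 = 11.3909.
L₁/L₂ = 10^(0.4(M₂ − M₁)) = 10^(0.4 × 2.7699) = 10^1.10796 = 12.822.

L₁/L₂ = 12.8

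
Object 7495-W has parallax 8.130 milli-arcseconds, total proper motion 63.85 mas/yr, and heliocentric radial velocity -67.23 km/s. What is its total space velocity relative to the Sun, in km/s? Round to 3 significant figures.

d = 1/p = 1/0.008130″ = 123 pc.
μ = 63.85 mas/yr = 0.06385 ″/yr.
v_t = 4.740 μ d = 4.740 × 0.06385 × 123 = 37.226 km/s.
v = √(v_r² + v_t²) = √((-67.23)² + 37.226²) = √5905.65 = 76.848 km/s.

76.8 km/s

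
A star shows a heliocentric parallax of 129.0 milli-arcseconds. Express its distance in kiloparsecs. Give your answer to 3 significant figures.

0.00775 kpc

p = 129.0 milli-arcseconds = 0.1290 arcsec.
d = 1/p = 1/0.1290 = 7.7519 pc.
= 0.0077519 kpc.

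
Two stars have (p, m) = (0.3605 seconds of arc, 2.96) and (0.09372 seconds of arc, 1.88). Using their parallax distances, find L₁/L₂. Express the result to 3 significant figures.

L₁/L₂ = 0.0250

d₁ = 1/p₁ = 1/0.3605″ = 2.7739 pc; d₂ = 1/p₂ = 1/0.09372″ = 10.67 pc.
M₁ = m₁ − 5 log₁₀ d₁ + 5 = 2.96 − 2.2155 + 5 = 5.7445.
M₂ = 1.88 − 5.1408 + 5 = 1.7392.
L₁/L₂ = 10^(0.4(M₂ − M₁)) = 10^(0.4 × (-4.0053)) = 10^(-1.60212) = 0.024997.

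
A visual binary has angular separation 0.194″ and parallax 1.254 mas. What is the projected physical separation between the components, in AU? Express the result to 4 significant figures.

154.7 AU

d = 1/p = 1/0.001254″ = 797.45 pc.
At distance d (pc), an angle of θ arcsec spans θ·d AU: s = 0.194 × 797.45 = 154.71 AU.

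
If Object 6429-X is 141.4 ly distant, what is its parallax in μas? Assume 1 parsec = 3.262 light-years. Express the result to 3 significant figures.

23100 μas

d = 141.4 ly ÷ 3.262 = 43.348 pc.
p = 1/d = 1/43.348 = 0.023069 arcsec.
= 0.023069 × 10⁶ = 23069 μas.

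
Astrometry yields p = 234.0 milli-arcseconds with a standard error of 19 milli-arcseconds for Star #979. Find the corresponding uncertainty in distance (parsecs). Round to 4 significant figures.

0.3470 pc

d = 1/p, so σ_d = σ_p / p².
σ_d = 0.0190 / (0.2340)² = 0.0190 / 0.054756 = 0.34699 pc.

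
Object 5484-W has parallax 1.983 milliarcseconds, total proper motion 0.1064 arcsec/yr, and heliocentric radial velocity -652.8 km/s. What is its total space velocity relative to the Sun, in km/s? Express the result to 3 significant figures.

d = 1/p = 1/0.001983″ = 504.29 pc.
v_t = 4.740 μ d = 4.740 × 0.1064 × 504.29 = 254.33 km/s.
v = √(v_r² + v_t²) = √((-652.8)² + 254.33²) = √490832 = 700.59 km/s.

701 km/s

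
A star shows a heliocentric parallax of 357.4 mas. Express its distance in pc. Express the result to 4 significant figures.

p = 357.4 mas = 0.3574 arcsec.
d = 1/p = 1/0.3574 = 2.798 pc.

2.798 pc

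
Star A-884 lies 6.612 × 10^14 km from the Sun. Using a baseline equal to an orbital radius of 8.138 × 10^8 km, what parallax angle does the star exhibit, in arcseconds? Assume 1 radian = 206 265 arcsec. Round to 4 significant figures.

0.2539 arcsec

θ ≈ B/d = (8.138 × 10^8) / (6.612 × 10^14) = 1.2308 × 10^-6 rad.
In arcseconds: 1.2308 × 10^-6 × 206265 = 0.25387″.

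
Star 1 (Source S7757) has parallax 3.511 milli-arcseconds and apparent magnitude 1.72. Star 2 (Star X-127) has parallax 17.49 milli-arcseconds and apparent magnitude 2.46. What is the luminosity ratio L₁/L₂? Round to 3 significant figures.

d₁ = 1/p₁ = 1/0.003511″ = 284.82 pc; d₂ = 1/p₂ = 1/0.01749″ = 57.176 pc.
M₁ = m₁ − 5 log₁₀ d₁ + 5 = 1.72 − 12.2729 + 5 = -5.5529.
M₂ = 2.46 − 8.7861 + 5 = -1.3261.
L₁/L₂ = 10^(0.4(M₂ − M₁)) = 10^(0.4 × 4.2268) = 10^1.69072 = 49.059.

L₁/L₂ = 49.1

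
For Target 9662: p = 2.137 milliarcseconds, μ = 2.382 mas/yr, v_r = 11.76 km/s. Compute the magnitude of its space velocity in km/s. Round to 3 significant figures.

d = 1/p = 1/0.002137″ = 467.95 pc.
μ = 2.382 mas/yr = 0.002382 ″/yr.
v_t = 4.740 μ d = 4.740 × 0.002382 × 467.95 = 5.2835 km/s.
v = √(v_r² + v_t²) = √(11.76² + 5.2835²) = √166.213 = 12.892 km/s.

12.9 km/s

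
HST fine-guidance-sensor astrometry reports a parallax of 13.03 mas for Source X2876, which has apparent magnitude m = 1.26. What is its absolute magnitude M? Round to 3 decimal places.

d = 1/p = 1/0.01303″ = 76.746 pc.
m − M = 5 log₁₀(76.746) − 5 = 9.4253 − 5 = 4.4253.
M = m − (m − M) = 1.26 − 4.4253 = -3.165.

M = -3.165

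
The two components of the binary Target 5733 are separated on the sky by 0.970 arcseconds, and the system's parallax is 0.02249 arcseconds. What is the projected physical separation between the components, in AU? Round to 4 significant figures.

d = 1/p = 1/0.02249″ = 44.464 pc.
At distance d (pc), an angle of θ arcsec spans θ·d AU: s = 0.970 × 44.464 = 43.13 AU.

43.13 AU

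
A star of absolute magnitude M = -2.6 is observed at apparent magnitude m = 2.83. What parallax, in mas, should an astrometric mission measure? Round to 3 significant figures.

m − M = 2.83 − (-2.6) = 5.43.
d = 10^((m−M)/5 + 1) = 10^2.086 = 121.9 pc.
p = 1/d = 1/121.9 = 0.0082034 arcsec = 8.2034 mas.

8.20 mas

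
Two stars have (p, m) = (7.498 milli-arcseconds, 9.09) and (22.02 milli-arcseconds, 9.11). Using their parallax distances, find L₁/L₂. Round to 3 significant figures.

d₁ = 1/p₁ = 1/0.007498″ = 133.37 pc; d₂ = 1/p₂ = 1/0.02202″ = 45.413 pc.
M₁ = m₁ − 5 log₁₀ d₁ + 5 = 9.09 − 10.6253 + 5 = 3.4647.
M₂ = 9.11 − 8.2859 + 5 = 5.8241.
L₁/L₂ = 10^(0.4(M₂ − M₁)) = 10^(0.4 × 2.3594) = 10^0.94376 = 8.7854.

L₁/L₂ = 8.79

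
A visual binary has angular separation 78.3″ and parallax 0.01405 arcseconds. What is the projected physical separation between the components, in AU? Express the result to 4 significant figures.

d = 1/p = 1/0.01405″ = 71.174 pc.
At distance d (pc), an angle of θ arcsec spans θ·d AU: s = 78.3 × 71.174 = 5572.9 AU.

5573 AU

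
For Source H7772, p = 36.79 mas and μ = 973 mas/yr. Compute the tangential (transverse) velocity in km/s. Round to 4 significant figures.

d = 1/p = 1/0.03679″ = 27.181 pc.
μ = 973 mas/yr = 0.973 ″/yr.
v_t = 4.74 × μ × d = 4.74 × 0.973 × 27.181 = 125.36 km/s.

125.4 km/s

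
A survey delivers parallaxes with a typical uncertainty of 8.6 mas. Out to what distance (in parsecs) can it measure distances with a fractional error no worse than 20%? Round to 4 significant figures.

23.26 pc

σ_d/d = σ_p/p, so the condition is σ_p/p ≤ 0.20, i.e. p ≥ σ_p/0.20.
p_min = 8.6/0.20 = 43 mas = 0.043 arcsec.
d_max = 1/p_min = 1/0.043 = 23.256 pc.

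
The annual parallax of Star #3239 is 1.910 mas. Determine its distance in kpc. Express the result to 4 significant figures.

p = 1.910 mas = 0.001910 arcsec.
d = 1/p = 1/0.001910 = 523.56 pc.
= 0.52356 kpc.

0.5236 kpc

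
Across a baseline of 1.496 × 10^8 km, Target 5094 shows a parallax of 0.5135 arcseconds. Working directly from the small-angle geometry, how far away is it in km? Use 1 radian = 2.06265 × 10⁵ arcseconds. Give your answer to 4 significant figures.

θ = 0.5135″ = 0.5135/206265 = 2.4895 × 10^-6 rad.
d = B/θ = (1.496 × 10^8) / (2.4895 × 10^-6) = 6.0092 × 10^13 km.

6.009 × 10^13 km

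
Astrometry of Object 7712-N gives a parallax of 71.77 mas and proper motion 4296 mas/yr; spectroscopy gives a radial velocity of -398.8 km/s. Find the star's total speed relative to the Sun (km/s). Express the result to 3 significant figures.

489 km/s

d = 1/p = 1/0.07177″ = 13.933 pc.
μ = 4296 mas/yr = 4.296 ″/yr.
v_t = 4.740 μ d = 4.740 × 4.296 × 13.933 = 283.72 km/s.
v = √(v_r² + v_t²) = √((-398.8)² + 283.72²) = √239538 = 489.43 km/s.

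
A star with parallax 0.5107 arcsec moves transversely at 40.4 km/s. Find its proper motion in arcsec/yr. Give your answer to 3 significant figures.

d = 1/p = 1/0.5107″ = 1.9581 pc.
μ = v_t / (4.74 d) = 40.4 / (4.74 × 1.9581) = 40.4 / 9.2814 = 4.3528 ″/yr.

4.35 arcsec/yr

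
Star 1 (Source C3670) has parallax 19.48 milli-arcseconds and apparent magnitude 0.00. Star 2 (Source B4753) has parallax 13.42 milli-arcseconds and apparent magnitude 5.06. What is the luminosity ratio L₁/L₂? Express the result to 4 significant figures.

d₁ = 1/p₁ = 1/0.01948″ = 51.335 pc; d₂ = 1/p₂ = 1/0.01342″ = 74.516 pc.
M₁ = m₁ − 5 log₁₀ d₁ + 5 = 0.00 − 8.5521 + 5 = -3.5521.
M₂ = 5.06 − 9.3612 + 5 = 0.6988.
L₁/L₂ = 10^(0.4(M₂ − M₁)) = 10^(0.4 × 4.2509) = 10^1.70036 = 50.16.

L₁/L₂ = 50.16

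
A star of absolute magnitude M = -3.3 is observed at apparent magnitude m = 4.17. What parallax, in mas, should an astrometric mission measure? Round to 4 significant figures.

3.206 mas

m − M = 4.17 − (-3.3) = 7.47.
d = 10^((m−M)/5 + 1) = 10^2.494 = 311.89 pc.
p = 1/d = 1/311.89 = 0.0032063 arcsec = 3.2063 mas.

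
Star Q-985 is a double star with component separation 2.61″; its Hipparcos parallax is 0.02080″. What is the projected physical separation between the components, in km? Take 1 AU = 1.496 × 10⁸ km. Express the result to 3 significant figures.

d = 1/p = 1/0.02080″ = 48.077 pc.
At distance d (pc), an angle of θ arcsec spans θ·d AU: s = 2.61 × 48.077 = 125.48 AU.
= 125.48 × 1.496 × 10⁸ km = 1.8772 × 10^10 km.

1.88 × 10^10 km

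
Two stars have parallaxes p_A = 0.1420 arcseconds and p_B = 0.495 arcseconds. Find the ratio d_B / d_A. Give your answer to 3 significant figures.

Since d = 1/p, d_B/d_A = p_A/p_B.
= 0.1420 / 0.495 = 0.28687.

0.287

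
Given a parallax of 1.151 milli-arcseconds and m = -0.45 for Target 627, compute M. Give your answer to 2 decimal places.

M = -10.14

d = 1/p = 1/0.001151″ = 868.81 pc.
m − M = 5 log₁₀(868.81) − 5 = 14.6946 − 5 = 9.6946.
M = m − (m − M) = -0.45 − 9.6946 = -10.14.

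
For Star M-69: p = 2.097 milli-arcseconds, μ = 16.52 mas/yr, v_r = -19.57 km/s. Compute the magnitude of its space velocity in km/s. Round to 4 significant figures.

d = 1/p = 1/0.002097″ = 476.87 pc.
μ = 16.52 mas/yr = 0.01652 ″/yr.
v_t = 4.740 μ d = 4.740 × 0.01652 × 476.87 = 37.341 km/s.
v = √(v_r² + v_t²) = √((-19.57)² + 37.341²) = √1777.34 = 42.159 km/s.

42.16 km/s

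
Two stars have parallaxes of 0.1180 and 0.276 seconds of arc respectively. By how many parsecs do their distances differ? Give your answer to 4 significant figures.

d_A = 1/0.1180″ = 8.4746 pc; d_B = 1/0.2760″ = 3.6232 pc.
|d_B − d_A| = |3.6232 − 8.4746| = 4.8514 pc.

4.851 pc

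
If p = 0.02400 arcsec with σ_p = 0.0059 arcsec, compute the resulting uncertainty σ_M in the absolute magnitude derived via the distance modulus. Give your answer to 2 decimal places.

σ_M = 0.53 mag

M = m − 5 log₁₀ d + 5 = m + 5 log₁₀ p + 5, so ∂M/∂p = 5/(p ln 10).
σ_M = (5/ln 10) · (σ_p/p) = 2.1715 × 0.0059/0.02400 = 2.1715 × 0.24583 = 0.53382.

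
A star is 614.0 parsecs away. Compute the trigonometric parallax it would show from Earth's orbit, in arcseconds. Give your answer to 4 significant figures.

0.001629 arcsec

p = 1/d = 1/614 = 0.0016287 arcsec.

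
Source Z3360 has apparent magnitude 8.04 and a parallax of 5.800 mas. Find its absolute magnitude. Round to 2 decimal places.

M = 1.86

d = 1/p = 1/0.005800″ = 172.41 pc.
m − M = 5 log₁₀(172.41) − 5 = 11.1828 − 5 = 6.1828.
M = m − (m − M) = 8.04 − 6.1828 = 1.86.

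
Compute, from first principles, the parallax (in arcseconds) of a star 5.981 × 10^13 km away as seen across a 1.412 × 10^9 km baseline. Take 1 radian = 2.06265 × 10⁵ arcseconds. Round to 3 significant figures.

θ ≈ B/d = (1.412 × 10^9) / (5.981 × 10^13) = 2.3608 × 10^-5 rad.
In arcseconds: 2.3608 × 10^-5 × 206265 = 4.8695″.

4.87 arcsec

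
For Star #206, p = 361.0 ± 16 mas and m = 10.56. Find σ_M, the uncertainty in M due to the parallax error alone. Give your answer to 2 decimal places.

σ_M = 0.10 mag

M = m − 5 log₁₀ d + 5 = m + 5 log₁₀ p + 5, so ∂M/∂p = 5/(p ln 10).
σ_M = (5/ln 10) · (σ_p/p) = 2.1715 × 16/361.0 = 2.1715 × 0.044321 = 0.096243.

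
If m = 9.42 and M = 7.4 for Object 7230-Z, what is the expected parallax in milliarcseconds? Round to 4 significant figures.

m − M = 9.42 − 7.4 = 2.02.
d = 10^((m−M)/5 + 1) = 10^1.404 = 25.351 pc.
p = 1/d = 1/25.351 = 0.039446 arcsec = 39.446 mas.

39.45 mas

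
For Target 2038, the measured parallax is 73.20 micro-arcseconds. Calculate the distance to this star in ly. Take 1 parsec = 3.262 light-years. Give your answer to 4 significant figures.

p = 73.20 micro-arcseconds = 0.00007320 arcsec.
d = 1/p = 1/0.00007320 = 13661 pc.
In light-years: 13661 × 3.262 = 44562 ly.

44560 ly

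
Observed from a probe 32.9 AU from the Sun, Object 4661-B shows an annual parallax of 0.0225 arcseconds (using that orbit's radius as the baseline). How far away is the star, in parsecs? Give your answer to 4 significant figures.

1462 pc

With baseline B (in AU) and parallax p (in arcsec), d = B/p parsecs.
d = 32.9 / 0.0225 = 1462.2 pc.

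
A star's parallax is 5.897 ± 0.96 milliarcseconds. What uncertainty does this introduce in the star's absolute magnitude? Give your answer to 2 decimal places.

σ_M = 0.35 mag

M = m − 5 log₁₀ d + 5 = m + 5 log₁₀ p + 5, so ∂M/∂p = 5/(p ln 10).
σ_M = (5/ln 10) · (σ_p/p) = 2.1715 × 0.96/5.897 = 2.1715 × 0.16279 = 0.3535.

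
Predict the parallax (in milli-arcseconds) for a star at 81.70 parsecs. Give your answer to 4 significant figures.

12.24 mas

p = 1/d = 1/81.7 = 0.01224 arcsec.
= 0.01224 × 1000 = 12.24 mas.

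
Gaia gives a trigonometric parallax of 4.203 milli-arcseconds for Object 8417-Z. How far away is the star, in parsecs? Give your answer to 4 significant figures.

p = 4.203 milli-arcseconds = 0.004203 arcsec.
d = 1/p = 1/0.004203 = 237.93 pc.

237.9 pc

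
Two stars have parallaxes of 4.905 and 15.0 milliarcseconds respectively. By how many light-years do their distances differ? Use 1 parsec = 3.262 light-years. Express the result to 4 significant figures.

447.6 ly

d_A = 1/0.004905″ = 203.87 pc; d_B = 1/0.01500″ = 66.667 pc.
|d_B − d_A| = |66.667 − 203.87| = 137.2 pc = 137.2 × 3.262 ly = 447.55 ly.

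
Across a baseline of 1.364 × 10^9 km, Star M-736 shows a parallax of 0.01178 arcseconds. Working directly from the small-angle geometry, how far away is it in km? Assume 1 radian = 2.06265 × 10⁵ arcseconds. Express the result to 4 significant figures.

θ = 0.01178″ = 0.01178/206265 = 5.7111 × 10^-8 rad.
d = B/θ = (1.364 × 10^9) / (5.7111 × 10^-8) = 2.3883 × 10^16 km.

2.388 × 10^16 km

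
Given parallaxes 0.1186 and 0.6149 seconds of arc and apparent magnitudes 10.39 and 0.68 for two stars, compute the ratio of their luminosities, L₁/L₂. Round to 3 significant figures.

L₁/L₂ = 0.00351

d₁ = 1/p₁ = 1/0.1186″ = 8.4317 pc; d₂ = 1/p₂ = 1/0.6149″ = 1.6263 pc.
M₁ = m₁ − 5 log₁₀ d₁ + 5 = 10.39 − 4.6296 + 5 = 10.7604.
M₂ = 0.68 − 1.0560 + 5 = 4.6240.
L₁/L₂ = 10^(0.4(M₂ − M₁)) = 10^(0.4 × (-6.1364)) = 10^(-2.45456) = 0.0035111.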